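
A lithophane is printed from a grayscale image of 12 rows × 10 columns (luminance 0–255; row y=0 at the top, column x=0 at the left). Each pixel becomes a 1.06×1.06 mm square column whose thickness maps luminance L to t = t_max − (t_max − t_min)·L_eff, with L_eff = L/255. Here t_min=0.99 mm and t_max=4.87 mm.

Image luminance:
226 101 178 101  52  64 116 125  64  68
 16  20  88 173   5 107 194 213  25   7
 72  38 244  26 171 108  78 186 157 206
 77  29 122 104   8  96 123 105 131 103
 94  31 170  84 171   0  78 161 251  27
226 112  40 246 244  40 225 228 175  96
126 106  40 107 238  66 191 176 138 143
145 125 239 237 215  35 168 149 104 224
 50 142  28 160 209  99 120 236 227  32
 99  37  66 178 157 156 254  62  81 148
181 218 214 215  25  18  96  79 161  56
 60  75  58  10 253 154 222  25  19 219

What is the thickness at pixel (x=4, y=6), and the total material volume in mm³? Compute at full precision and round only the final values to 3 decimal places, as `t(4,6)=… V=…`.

t(4,6)=1.249 V=405.367

span = t_max - t_min = 4.87 - 0.99 = 3.880
L(4,6) = 238, L_eff = 238/255 = 0.933333
t(4,6) = 4.87 - 3.880·0.933333 = 1.249
Σt over all 12·10 pixels = 766647/2125 ≈ 360.7750588
V = pitch²·Σt = 1.06²·766647/2125 = 405.367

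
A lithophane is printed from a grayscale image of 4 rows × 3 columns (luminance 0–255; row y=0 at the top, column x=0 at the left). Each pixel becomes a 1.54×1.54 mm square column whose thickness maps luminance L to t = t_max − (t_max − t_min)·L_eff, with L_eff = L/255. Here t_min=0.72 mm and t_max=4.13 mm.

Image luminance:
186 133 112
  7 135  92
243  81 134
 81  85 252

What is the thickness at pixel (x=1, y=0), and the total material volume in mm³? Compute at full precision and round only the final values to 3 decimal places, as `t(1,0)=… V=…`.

t(1,0)=2.351 V=68.665

span = t_max - t_min = 4.13 - 0.72 = 3.410
L(1,0) = 133, L_eff = 133/255 = 0.521569
t(1,0) = 4.13 - 3.410·0.521569 = 2.351
Σt over all 4·3 pixels = 738299/25500 ≈ 28.9529020
V = pitch²·Σt = 1.54²·738299/25500 = 68.665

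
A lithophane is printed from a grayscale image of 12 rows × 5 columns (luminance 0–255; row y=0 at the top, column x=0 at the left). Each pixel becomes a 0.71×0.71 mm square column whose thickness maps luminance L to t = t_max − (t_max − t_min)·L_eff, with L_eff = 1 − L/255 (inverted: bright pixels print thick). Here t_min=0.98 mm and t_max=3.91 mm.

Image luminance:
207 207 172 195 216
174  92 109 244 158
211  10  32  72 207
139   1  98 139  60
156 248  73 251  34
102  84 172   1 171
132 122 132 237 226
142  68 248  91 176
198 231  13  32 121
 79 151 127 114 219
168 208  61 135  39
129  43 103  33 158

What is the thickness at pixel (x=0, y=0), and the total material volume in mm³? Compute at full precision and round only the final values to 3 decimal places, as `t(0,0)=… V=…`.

t(0,0)=3.358 V=75.811

span = t_max - t_min = 3.91 - 0.98 = 2.930
L(0,0) = 207, L_eff = 1 - 207/255 = 0.188235 (inverted)
t(0,0) = 3.91 - 2.930·0.188235 = 3.358
Σt over all 12·5 pixels = 1278301/8500 ≈ 150.3883529
V = pitch²·Σt = 0.71²·1278301/8500 = 75.811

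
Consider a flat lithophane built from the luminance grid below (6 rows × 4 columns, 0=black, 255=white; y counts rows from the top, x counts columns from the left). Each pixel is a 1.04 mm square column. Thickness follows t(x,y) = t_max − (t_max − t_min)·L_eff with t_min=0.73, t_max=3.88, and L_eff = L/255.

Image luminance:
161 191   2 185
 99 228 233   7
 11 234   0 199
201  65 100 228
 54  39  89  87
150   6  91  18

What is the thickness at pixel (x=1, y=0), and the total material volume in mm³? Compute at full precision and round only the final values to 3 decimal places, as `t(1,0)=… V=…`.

span = t_max - t_min = 3.88 - 0.73 = 3.150
L(1,0) = 191, L_eff = 191/255 = 0.749020
t(1,0) = 3.88 - 3.150·0.749020 = 1.521
Σt over all 6·4 pixels = 51033/850 ≈ 60.0388235
V = pitch²·Σt = 1.04²·51033/850 = 64.938

t(1,0)=1.521 V=64.938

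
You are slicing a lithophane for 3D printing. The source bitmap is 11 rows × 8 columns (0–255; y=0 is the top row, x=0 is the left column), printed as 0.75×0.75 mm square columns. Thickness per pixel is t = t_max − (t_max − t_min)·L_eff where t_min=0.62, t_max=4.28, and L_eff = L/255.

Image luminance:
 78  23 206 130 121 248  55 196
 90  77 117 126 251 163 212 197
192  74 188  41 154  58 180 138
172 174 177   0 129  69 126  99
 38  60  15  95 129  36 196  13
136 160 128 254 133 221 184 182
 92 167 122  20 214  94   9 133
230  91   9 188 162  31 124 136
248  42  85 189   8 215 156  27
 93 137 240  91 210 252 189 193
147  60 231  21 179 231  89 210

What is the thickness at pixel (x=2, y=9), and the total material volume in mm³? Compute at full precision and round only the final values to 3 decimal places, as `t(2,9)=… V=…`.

t(2,9)=0.835 V=118.159

span = t_max - t_min = 4.28 - 0.62 = 3.660
L(2,9) = 240, L_eff = 240/255 = 0.941176
t(2,9) = 4.28 - 3.660·0.941176 = 0.835
Σt over all 11·8 pixels = 446377/2125 ≈ 210.0597647
V = pitch²·Σt = 0.75²·446377/2125 = 118.159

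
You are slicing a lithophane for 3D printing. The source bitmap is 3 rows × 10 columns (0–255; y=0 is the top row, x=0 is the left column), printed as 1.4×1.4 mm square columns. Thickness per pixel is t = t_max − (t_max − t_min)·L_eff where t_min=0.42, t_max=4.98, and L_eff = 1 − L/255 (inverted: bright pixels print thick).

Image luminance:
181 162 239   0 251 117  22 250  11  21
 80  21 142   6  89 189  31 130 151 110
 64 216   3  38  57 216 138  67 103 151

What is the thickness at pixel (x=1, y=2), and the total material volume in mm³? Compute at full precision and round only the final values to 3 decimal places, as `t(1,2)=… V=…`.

t(1,2)=4.283 V=138.817

span = t_max - t_min = 4.98 - 0.42 = 4.560
L(1,2) = 216, L_eff = 1 - 216/255 = 0.152941 (inverted)
t(1,2) = 4.98 - 4.560·0.152941 = 4.283
Σt over all 3·10 pixels = 150503/2125 ≈ 70.8249412
V = pitch²·Σt = 1.4²·150503/2125 = 138.817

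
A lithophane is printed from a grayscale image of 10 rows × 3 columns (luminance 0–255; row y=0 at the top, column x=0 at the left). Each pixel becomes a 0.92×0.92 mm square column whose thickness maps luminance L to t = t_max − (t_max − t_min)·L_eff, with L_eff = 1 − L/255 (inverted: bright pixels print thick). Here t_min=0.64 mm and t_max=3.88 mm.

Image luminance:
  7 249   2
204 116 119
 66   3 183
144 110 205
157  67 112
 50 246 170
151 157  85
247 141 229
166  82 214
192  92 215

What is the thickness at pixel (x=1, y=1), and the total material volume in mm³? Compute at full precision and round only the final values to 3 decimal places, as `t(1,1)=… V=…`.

span = t_max - t_min = 3.88 - 0.64 = 3.240
L(1,1) = 116, L_eff = 1 - 116/255 = 0.545098 (inverted)
t(1,1) = 3.88 - 3.240·0.545098 = 2.114
Σt over all 10·3 pixels = 153687/2125 ≈ 72.3232941
V = pitch²·Σt = 0.92²·153687/2125 = 61.214

t(1,1)=2.114 V=61.214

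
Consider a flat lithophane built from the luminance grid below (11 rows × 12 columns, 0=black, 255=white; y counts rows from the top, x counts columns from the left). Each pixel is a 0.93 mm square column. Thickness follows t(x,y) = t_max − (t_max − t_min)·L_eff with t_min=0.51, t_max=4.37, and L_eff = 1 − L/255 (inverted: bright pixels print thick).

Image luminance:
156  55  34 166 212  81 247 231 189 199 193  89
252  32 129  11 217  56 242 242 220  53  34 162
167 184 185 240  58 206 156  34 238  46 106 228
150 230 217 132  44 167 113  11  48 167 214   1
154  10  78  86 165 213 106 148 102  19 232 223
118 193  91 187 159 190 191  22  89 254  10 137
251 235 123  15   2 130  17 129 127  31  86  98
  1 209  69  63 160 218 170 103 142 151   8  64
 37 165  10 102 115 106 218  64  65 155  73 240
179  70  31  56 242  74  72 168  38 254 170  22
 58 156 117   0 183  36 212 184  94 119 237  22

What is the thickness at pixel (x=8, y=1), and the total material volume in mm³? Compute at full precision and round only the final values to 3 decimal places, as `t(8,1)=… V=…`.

span = t_max - t_min = 4.37 - 0.51 = 3.860
L(8,1) = 220, L_eff = 1 - 220/255 = 0.137255 (inverted)
t(8,1) = 4.37 - 3.860·0.137255 = 3.840
Σt over all 11·12 pixels = 1364787/4250 ≈ 321.1263529
V = pitch²·Σt = 0.93²·1364787/4250 = 277.742

t(8,1)=3.840 V=277.742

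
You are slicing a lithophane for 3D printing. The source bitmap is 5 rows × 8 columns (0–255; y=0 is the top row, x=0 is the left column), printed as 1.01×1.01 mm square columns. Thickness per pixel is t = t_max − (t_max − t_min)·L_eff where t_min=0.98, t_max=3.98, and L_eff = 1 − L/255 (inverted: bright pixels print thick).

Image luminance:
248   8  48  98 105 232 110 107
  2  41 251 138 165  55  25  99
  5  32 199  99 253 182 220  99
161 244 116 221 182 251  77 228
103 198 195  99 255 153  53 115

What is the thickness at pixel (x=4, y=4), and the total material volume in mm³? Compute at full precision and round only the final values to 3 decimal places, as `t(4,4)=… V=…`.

t(4,4)=3.980 V=105.658

span = t_max - t_min = 3.98 - 0.98 = 3.000
L(4,4) = 255, L_eff = 1 - 255/255 = 0.000000 (inverted)
t(4,4) = 3.98 - 3.000·0.000000 = 3.980
Σt over all 5·8 pixels = 8804/85 ≈ 103.5764706
V = pitch²·Σt = 1.01²·8804/85 = 105.658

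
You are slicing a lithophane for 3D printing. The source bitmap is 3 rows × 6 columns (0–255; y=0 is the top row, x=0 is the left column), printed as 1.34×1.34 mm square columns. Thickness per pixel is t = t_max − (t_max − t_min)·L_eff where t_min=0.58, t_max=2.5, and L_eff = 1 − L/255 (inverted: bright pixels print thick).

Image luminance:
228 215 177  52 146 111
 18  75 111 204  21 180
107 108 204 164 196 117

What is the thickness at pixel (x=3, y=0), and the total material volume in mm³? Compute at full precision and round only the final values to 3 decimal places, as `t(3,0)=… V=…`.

t(3,0)=0.972 V=51.653

span = t_max - t_min = 2.5 - 0.58 = 1.920
L(3,0) = 52, L_eff = 1 - 52/255 = 0.796078 (inverted)
t(3,0) = 2.5 - 1.920·0.796078 = 0.972
Σt over all 3·6 pixels = 61129/2125 ≈ 28.7665882
V = pitch²·Σt = 1.34²·61129/2125 = 51.653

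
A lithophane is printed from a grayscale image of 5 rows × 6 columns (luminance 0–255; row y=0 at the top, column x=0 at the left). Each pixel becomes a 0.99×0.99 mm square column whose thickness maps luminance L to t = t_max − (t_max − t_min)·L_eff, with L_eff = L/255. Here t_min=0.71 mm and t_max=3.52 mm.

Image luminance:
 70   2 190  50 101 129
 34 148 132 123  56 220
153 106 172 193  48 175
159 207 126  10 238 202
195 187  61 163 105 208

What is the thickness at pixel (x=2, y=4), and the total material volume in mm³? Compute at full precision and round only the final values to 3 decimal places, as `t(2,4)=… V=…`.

span = t_max - t_min = 3.52 - 0.71 = 2.810
L(2,4) = 61, L_eff = 61/255 = 0.239216
t(2,4) = 3.52 - 2.810·0.239216 = 2.848
Σt over all 5·6 pixels = 526399/8500 ≈ 61.9292941
V = pitch²·Σt = 0.99²·526399/8500 = 60.697

t(2,4)=2.848 V=60.697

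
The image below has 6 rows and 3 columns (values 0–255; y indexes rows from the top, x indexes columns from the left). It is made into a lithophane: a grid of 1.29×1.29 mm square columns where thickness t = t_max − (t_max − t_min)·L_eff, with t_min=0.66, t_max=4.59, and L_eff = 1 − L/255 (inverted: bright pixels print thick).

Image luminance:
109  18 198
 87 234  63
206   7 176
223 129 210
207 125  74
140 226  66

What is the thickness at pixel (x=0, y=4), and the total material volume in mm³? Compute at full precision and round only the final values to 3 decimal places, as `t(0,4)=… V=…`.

t(0,4)=3.850 V=83.835

span = t_max - t_min = 4.59 - 0.66 = 3.930
L(0,4) = 207, L_eff = 1 - 207/255 = 0.188235 (inverted)
t(0,4) = 4.59 - 3.930·0.188235 = 3.850
Σt over all 6·3 pixels = 214109/4250 ≈ 50.3785882
V = pitch²·Σt = 1.29²·214109/4250 = 83.835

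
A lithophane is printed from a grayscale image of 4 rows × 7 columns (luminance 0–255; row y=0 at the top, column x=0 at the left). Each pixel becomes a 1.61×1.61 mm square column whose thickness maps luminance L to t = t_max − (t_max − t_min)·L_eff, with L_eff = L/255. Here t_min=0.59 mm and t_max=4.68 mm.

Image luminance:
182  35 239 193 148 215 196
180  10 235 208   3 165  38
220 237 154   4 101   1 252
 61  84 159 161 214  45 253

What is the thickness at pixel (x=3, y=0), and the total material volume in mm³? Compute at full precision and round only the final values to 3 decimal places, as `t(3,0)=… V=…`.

t(3,0)=1.584 V=173.659

span = t_max - t_min = 4.68 - 0.59 = 4.090
L(3,0) = 193, L_eff = 193/255 = 0.756863
t(3,0) = 4.68 - 4.090·0.756863 = 1.584
Σt over all 4·7 pixels = 569461/8500 ≈ 66.9954118
V = pitch²·Σt = 1.61²·569461/8500 = 173.659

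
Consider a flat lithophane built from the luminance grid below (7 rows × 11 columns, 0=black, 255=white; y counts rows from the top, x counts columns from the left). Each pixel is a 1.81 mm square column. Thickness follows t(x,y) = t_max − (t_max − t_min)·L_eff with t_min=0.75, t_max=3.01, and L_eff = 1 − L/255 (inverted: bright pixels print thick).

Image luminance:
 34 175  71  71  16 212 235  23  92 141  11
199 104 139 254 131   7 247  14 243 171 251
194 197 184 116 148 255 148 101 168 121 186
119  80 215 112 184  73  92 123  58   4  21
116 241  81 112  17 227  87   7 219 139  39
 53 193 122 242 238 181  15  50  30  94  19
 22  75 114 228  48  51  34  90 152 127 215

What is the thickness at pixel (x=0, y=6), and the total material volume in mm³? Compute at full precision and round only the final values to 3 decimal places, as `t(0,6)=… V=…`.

span = t_max - t_min = 3.01 - 0.75 = 2.260
L(0,6) = 22, L_eff = 1 - 22/255 = 0.913725 (inverted)
t(0,6) = 3.01 - 2.260·0.913725 = 0.945
Σt over all 7·11 pixels = 211829/1500 ≈ 141.2193333
V = pitch²·Σt = 1.81²·211829/1500 = 462.649

t(0,6)=0.945 V=462.649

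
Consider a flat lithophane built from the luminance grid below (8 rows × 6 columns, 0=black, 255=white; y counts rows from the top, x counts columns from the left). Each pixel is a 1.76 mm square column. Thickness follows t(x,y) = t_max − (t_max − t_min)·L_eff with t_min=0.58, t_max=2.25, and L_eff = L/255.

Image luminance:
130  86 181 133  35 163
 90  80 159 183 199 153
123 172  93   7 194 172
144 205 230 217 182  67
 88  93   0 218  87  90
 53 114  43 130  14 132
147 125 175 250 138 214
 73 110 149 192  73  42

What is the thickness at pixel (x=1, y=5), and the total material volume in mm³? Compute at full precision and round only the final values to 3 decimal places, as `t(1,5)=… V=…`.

t(1,5)=1.503 V=209.821

span = t_max - t_min = 2.25 - 0.58 = 1.670
L(1,5) = 114, L_eff = 114/255 = 0.447059
t(1,5) = 2.25 - 1.670·0.447059 = 1.503
Σt over all 8·6 pixels = 431821/6375 ≈ 67.7366275
V = pitch²·Σt = 1.76²·431821/6375 = 209.821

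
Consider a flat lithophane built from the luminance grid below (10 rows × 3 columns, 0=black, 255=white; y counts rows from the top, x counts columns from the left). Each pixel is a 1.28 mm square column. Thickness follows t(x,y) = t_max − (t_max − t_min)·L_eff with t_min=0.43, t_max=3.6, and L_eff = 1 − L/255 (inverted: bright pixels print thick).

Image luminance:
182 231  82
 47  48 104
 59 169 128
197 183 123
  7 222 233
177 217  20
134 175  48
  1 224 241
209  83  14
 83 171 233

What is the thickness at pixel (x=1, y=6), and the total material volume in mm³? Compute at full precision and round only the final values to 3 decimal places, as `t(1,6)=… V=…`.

t(1,6)=2.605 V=103.522

span = t_max - t_min = 3.6 - 0.43 = 3.170
L(1,6) = 175, L_eff = 1 - 175/255 = 0.313725 (inverted)
t(1,6) = 3.6 - 3.170·0.313725 = 2.605
Σt over all 10·3 pixels = 322243/5100 ≈ 63.1849020
V = pitch²·Σt = 1.28²·322243/5100 = 103.522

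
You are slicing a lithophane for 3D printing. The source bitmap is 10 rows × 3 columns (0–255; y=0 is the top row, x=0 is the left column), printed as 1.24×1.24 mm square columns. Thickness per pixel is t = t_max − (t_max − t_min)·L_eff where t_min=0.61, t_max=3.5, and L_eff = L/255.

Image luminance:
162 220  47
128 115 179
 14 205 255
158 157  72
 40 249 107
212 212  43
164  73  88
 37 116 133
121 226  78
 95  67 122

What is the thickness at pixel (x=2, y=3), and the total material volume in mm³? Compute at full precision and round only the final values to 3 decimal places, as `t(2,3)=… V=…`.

span = t_max - t_min = 3.5 - 0.61 = 2.890
L(2,3) = 72, L_eff = 72/255 = 0.282353
t(2,3) = 3.5 - 2.890·0.282353 = 2.684
Σt over all 10·3 pixels = 18257/300 ≈ 60.8566667
V = pitch²·Σt = 1.24²·18257/300 = 93.573

t(2,3)=2.684 V=93.573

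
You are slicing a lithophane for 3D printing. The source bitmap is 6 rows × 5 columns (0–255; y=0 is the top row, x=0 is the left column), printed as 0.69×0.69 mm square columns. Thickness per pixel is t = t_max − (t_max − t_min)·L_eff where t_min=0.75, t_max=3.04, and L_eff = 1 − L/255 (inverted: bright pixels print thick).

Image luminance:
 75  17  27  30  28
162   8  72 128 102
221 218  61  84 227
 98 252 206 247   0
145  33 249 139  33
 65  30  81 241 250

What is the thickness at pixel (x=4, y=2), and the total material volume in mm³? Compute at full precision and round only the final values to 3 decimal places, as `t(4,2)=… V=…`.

span = t_max - t_min = 3.04 - 0.75 = 2.290
L(4,2) = 227, L_eff = 1 - 227/255 = 0.109804 (inverted)
t(4,2) = 3.04 - 2.290·0.109804 = 2.789
Σt over all 6·5 pixels = 1381891/25500 ≈ 54.1918039
V = pitch²·Σt = 0.69²·1381891/25500 = 25.801

t(4,2)=2.789 V=25.801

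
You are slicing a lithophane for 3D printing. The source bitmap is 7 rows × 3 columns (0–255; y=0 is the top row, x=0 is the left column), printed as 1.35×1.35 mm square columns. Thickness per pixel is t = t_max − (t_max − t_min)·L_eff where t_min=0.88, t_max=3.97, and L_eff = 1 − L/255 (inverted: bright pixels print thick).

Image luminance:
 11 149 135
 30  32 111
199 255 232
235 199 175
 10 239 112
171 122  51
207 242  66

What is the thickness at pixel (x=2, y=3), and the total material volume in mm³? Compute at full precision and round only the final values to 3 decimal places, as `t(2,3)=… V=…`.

span = t_max - t_min = 3.97 - 0.88 = 3.090
L(2,3) = 175, L_eff = 1 - 175/255 = 0.313725 (inverted)
t(2,3) = 3.97 - 3.090·0.313725 = 3.001
Σt over all 7·3 pixels = 464329/8500 ≈ 54.6269412
V = pitch²·Σt = 1.35²·464329/8500 = 99.558

t(2,3)=3.001 V=99.558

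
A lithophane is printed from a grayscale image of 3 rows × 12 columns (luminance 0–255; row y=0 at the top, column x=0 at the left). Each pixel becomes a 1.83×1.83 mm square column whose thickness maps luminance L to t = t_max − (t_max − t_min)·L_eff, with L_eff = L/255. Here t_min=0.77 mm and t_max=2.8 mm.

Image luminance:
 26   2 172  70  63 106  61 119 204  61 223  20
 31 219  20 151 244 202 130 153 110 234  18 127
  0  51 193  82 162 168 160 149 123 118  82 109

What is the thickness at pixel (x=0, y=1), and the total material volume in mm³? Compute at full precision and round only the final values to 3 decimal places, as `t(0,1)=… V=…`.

t(0,1)=2.553 V=226.584

span = t_max - t_min = 2.8 - 0.77 = 2.030
L(0,1) = 31, L_eff = 31/255 = 0.121569
t(0,1) = 2.8 - 2.030·0.121569 = 2.553
Σt over all 3·12 pixels = 1725311/25500 ≈ 67.6592549
V = pitch²·Σt = 1.83²·1725311/25500 = 226.584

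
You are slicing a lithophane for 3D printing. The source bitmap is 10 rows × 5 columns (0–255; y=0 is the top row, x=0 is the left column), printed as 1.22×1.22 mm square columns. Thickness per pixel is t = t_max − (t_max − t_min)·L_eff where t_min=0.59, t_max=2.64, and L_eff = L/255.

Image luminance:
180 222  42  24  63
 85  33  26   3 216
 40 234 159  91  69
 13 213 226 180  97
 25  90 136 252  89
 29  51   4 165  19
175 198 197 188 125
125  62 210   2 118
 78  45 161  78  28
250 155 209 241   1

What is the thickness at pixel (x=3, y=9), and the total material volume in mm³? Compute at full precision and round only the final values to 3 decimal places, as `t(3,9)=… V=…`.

span = t_max - t_min = 2.64 - 0.59 = 2.050
L(3,9) = 241, L_eff = 241/255 = 0.945098
t(3,9) = 2.64 - 2.050·0.945098 = 0.703
Σt over all 10·5 pixels = 219299/2550 ≈ 85.9996078
V = pitch²·Σt = 1.22²·219299/2550 = 128.002

t(3,9)=0.703 V=128.002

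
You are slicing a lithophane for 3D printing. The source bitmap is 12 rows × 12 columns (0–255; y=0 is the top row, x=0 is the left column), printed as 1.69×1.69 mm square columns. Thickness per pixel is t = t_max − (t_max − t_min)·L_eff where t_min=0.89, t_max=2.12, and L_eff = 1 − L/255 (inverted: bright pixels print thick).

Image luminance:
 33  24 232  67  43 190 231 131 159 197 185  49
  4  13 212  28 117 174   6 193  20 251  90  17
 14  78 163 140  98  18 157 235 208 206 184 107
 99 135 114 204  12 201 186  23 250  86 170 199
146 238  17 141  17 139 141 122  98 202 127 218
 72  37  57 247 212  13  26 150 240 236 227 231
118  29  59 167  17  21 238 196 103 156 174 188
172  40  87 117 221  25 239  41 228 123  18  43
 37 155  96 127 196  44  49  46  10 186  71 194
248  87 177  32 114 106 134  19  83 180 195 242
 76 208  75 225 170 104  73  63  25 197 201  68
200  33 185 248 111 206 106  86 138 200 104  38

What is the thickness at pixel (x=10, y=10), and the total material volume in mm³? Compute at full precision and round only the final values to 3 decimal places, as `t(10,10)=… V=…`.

t(10,10)=1.860 V=615.323

span = t_max - t_min = 2.12 - 0.89 = 1.230
L(10,10) = 201, L_eff = 1 - 201/255 = 0.211765 (inverted)
t(10,10) = 2.12 - 1.230·0.211765 = 1.860
Σt over all 12·12 pixels = 366251/1700 ≈ 215.4417647
V = pitch²·Σt = 1.69²·366251/1700 = 615.323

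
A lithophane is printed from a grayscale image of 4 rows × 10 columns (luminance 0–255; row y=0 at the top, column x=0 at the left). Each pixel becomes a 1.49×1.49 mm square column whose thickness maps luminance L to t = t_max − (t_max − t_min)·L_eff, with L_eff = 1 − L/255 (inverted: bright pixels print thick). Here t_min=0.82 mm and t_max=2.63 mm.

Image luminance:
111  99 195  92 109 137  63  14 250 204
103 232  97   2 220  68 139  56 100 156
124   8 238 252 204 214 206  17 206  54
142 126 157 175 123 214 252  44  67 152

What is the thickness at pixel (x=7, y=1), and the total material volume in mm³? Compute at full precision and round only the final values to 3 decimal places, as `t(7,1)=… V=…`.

span = t_max - t_min = 2.63 - 0.82 = 1.810
L(7,1) = 56, L_eff = 1 - 56/255 = 0.780392 (inverted)
t(7,1) = 2.63 - 1.810·0.780392 = 1.217
Σt over all 4·10 pixels = 908891/12750 ≈ 71.2855686
V = pitch²·Σt = 1.49²·908891/12750 = 158.261

t(7,1)=1.217 V=158.261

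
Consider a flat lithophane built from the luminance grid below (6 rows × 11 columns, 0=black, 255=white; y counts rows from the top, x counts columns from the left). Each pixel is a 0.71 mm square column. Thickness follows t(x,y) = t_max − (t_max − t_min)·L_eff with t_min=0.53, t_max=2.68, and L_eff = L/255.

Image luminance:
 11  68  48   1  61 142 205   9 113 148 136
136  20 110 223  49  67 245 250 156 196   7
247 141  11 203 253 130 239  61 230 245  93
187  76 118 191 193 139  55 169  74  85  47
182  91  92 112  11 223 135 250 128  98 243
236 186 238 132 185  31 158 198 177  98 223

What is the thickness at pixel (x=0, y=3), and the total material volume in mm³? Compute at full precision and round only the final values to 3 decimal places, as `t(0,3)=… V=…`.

span = t_max - t_min = 2.68 - 0.53 = 2.150
L(0,3) = 187, L_eff = 187/255 = 0.733333
t(0,3) = 2.68 - 2.150·0.733333 = 1.103
Σt over all 6·11 pixels = 171481/1700 ≈ 100.8711765
V = pitch²·Σt = 0.71²·171481/1700 = 50.849

t(0,3)=1.103 V=50.849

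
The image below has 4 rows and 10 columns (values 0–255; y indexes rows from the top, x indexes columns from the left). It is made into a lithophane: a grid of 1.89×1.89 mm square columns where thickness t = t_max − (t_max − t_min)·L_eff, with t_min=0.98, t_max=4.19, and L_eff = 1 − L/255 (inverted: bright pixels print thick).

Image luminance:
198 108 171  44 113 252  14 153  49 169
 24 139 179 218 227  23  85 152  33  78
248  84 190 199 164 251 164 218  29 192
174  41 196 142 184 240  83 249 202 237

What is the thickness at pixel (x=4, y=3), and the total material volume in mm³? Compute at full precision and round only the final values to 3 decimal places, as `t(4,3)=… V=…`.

span = t_max - t_min = 4.19 - 0.98 = 3.210
L(4,3) = 184, L_eff = 1 - 184/255 = 0.278431 (inverted)
t(4,3) = 4.19 - 3.210·0.278431 = 3.296
Σt over all 4·10 pixels = 113.672
V = pitch²·Σt = 1.89²·113.672 = 406.048

t(4,3)=3.296 V=406.048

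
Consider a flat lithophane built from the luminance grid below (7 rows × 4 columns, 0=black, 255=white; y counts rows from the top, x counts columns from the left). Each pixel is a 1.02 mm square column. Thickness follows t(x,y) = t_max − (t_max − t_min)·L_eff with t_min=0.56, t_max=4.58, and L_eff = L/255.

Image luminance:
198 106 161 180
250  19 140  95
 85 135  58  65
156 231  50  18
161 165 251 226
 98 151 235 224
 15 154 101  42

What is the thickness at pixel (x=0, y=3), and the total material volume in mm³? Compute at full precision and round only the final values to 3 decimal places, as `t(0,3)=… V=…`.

t(0,3)=2.121 V=71.587

span = t_max - t_min = 4.58 - 0.56 = 4.020
L(0,3) = 156, L_eff = 156/255 = 0.611765
t(0,3) = 4.58 - 4.020·0.611765 = 2.121
Σt over all 7·4 pixels = 29243/425 ≈ 68.8070588
V = pitch²·Σt = 1.02²·29243/425 = 71.587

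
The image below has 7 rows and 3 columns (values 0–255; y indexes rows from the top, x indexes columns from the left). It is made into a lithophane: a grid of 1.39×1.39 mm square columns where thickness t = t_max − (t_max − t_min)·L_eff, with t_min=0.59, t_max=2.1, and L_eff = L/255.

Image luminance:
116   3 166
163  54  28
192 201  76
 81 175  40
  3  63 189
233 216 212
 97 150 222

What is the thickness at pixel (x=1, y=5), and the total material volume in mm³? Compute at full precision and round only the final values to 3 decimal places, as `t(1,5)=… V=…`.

span = t_max - t_min = 2.1 - 0.59 = 1.510
L(1,5) = 216, L_eff = 216/255 = 0.847059
t(1,5) = 2.1 - 1.510·0.847059 = 0.821
Σt over all 7·3 pixels = 71987/2550 ≈ 28.2301961
V = pitch²·Σt = 1.39²·71987/2550 = 54.544

t(1,5)=0.821 V=54.544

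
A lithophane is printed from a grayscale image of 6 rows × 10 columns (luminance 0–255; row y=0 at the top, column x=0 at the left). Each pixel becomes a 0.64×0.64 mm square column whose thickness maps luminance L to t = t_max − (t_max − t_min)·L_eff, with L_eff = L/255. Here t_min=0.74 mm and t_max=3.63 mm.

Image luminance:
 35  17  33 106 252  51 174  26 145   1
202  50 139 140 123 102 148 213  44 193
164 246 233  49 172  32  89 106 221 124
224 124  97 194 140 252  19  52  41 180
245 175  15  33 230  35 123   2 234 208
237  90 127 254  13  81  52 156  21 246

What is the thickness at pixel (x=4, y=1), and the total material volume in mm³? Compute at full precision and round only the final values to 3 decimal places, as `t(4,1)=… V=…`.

t(4,1)=2.236 V=54.256

span = t_max - t_min = 3.63 - 0.74 = 2.890
L(4,1) = 123, L_eff = 123/255 = 0.482353
t(4,1) = 3.63 - 2.890·0.482353 = 2.236
Σt over all 6·10 pixels = 132.46
V = pitch²·Σt = 0.64²·132.46 = 54.256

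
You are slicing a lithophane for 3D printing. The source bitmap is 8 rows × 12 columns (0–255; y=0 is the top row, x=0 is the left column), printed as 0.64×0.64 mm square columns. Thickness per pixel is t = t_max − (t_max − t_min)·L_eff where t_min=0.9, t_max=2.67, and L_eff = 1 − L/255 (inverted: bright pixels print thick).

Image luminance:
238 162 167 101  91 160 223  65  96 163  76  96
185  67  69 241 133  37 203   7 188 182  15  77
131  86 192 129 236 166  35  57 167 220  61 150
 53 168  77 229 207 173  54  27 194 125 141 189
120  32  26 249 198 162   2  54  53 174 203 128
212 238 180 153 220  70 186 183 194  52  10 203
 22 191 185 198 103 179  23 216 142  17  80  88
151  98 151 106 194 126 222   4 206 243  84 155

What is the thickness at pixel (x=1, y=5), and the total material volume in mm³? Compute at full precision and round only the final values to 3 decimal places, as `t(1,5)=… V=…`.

t(1,5)=2.552 V=71.767

span = t_max - t_min = 2.67 - 0.9 = 1.770
L(1,5) = 238, L_eff = 1 - 238/255 = 0.066667 (inverted)
t(1,5) = 2.67 - 1.770·0.066667 = 2.552
Σt over all 8·12 pixels = 297861/1700 ≈ 175.2123529
V = pitch²·Σt = 0.64²·297861/1700 = 71.767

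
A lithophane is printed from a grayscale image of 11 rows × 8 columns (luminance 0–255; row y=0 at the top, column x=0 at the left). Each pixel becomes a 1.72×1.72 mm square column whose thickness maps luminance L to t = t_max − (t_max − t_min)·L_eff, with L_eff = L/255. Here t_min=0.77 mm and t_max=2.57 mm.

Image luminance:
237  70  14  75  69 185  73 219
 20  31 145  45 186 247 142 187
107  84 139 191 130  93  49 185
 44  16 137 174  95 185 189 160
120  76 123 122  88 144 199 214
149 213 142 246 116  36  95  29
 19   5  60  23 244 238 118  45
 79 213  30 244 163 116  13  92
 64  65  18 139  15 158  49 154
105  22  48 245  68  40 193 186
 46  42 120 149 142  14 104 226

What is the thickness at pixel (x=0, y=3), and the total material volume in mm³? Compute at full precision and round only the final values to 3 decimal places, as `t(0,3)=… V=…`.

t(0,3)=2.259 V=457.132

span = t_max - t_min = 2.57 - 0.77 = 1.800
L(0,3) = 44, L_eff = 44/255 = 0.172549
t(0,3) = 2.57 - 1.800·0.172549 = 2.259
Σt over all 11·8 pixels = 154.52
V = pitch²·Σt = 1.72²·154.52 = 457.132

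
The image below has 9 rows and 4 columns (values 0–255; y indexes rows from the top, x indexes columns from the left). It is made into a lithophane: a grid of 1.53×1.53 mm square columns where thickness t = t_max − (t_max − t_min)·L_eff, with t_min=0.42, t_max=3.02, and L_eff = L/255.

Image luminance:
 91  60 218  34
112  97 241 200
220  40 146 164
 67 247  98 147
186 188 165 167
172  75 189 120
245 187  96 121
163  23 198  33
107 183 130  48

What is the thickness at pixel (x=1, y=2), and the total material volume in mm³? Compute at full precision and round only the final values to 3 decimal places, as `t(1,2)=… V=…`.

span = t_max - t_min = 3.02 - 0.42 = 2.600
L(1,2) = 40, L_eff = 40/255 = 0.156863
t(1,2) = 3.02 - 2.600·0.156863 = 2.612
Σt over all 9·4 pixels = 73904/1275 ≈ 57.9639216
V = pitch²·Σt = 1.53²·73904/1275 = 135.688

t(1,2)=2.612 V=135.688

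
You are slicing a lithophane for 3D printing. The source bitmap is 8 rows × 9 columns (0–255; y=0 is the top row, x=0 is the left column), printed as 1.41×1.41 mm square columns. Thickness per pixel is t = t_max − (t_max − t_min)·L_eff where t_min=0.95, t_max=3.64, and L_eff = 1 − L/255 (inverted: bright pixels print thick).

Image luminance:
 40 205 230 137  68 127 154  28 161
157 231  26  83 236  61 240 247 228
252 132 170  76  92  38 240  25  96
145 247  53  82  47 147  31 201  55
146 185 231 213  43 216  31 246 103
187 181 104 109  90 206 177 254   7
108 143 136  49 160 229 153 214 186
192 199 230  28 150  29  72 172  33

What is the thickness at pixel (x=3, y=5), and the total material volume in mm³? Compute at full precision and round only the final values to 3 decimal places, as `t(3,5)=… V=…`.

t(3,5)=2.100 V=345.711

span = t_max - t_min = 3.64 - 0.95 = 2.690
L(3,5) = 109, L_eff = 1 - 109/255 = 0.572549 (inverted)
t(3,5) = 3.64 - 2.690·0.572549 = 2.100
Σt over all 8·9 pixels = 44342/255 ≈ 173.8901961
V = pitch²·Σt = 1.41²·44342/255 = 345.711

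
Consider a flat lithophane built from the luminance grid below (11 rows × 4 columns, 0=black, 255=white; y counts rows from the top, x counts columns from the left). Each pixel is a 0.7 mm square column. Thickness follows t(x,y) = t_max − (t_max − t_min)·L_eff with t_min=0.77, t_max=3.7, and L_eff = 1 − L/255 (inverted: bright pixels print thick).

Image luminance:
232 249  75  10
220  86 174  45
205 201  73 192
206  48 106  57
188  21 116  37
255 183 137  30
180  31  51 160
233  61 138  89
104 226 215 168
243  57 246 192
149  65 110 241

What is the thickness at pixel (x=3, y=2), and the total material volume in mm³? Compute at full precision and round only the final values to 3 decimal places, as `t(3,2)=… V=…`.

t(3,2)=2.976 V=50.974

span = t_max - t_min = 3.7 - 0.77 = 2.930
L(3,2) = 192, L_eff = 1 - 192/255 = 0.247059 (inverted)
t(3,2) = 3.7 - 2.930·0.247059 = 2.976
Σt over all 11·4 pixels = 176847/1700 ≈ 104.0276471
V = pitch²·Σt = 0.7²·176847/1700 = 50.974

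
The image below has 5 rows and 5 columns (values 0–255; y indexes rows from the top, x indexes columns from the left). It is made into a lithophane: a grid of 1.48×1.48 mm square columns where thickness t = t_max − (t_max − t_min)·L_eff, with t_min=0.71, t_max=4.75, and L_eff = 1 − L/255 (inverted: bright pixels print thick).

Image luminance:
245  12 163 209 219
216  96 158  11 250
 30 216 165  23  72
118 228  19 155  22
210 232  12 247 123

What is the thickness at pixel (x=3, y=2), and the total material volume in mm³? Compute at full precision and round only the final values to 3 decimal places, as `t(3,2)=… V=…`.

t(3,2)=1.074 V=158.639

span = t_max - t_min = 4.75 - 0.71 = 4.040
L(3,2) = 23, L_eff = 1 - 23/255 = 0.909804 (inverted)
t(3,2) = 4.75 - 4.040·0.909804 = 1.074
Σt over all 5·5 pixels = 108637/1500 ≈ 72.4246667
V = pitch²·Σt = 1.48²·108637/1500 = 158.639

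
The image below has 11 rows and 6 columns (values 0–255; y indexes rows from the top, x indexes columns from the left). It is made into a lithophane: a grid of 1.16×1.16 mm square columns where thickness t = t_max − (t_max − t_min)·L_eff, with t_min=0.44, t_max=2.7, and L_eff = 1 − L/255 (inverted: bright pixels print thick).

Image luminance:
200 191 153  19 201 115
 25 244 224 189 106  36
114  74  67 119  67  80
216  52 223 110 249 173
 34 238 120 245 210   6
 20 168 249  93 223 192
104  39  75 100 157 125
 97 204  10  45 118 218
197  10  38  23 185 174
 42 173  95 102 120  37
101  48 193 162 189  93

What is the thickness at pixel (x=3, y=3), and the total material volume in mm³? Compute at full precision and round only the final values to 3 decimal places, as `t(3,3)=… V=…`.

t(3,3)=1.415 V=138.286

span = t_max - t_min = 2.7 - 0.44 = 2.260
L(3,3) = 110, L_eff = 1 - 110/255 = 0.568627 (inverted)
t(3,3) = 2.7 - 2.260·0.568627 = 1.415
Σt over all 11·6 pixels = 436769/4250 ≈ 102.7691765
V = pitch²·Σt = 1.16²·436769/4250 = 138.286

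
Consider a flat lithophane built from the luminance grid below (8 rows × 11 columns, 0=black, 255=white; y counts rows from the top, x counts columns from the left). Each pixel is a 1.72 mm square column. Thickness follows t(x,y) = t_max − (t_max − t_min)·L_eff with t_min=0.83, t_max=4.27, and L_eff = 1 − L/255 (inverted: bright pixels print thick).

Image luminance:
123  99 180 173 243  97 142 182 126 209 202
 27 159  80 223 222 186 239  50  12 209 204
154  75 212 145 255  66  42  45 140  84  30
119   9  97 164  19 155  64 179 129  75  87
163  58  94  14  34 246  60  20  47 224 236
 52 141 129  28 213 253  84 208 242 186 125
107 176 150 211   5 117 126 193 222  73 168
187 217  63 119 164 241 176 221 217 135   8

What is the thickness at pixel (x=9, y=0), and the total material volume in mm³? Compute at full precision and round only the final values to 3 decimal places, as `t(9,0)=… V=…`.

t(9,0)=3.649 V=690.405

span = t_max - t_min = 4.27 - 0.83 = 3.440
L(9,0) = 209, L_eff = 1 - 209/255 = 0.180392 (inverted)
t(9,0) = 4.27 - 3.440·0.180392 = 3.649
Σt over all 8·11 pixels = 297548/1275 ≈ 233.3709804
V = pitch²·Σt = 1.72²·297548/1275 = 690.405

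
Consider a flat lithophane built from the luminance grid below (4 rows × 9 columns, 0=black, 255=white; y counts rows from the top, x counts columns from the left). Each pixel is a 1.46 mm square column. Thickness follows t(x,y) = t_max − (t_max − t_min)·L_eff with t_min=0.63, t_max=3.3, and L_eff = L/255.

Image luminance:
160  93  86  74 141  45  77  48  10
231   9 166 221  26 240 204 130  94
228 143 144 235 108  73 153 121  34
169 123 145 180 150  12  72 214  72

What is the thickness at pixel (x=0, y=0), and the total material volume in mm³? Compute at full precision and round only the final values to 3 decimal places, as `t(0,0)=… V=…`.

t(0,0)=1.625 V=154.338

span = t_max - t_min = 3.3 - 0.63 = 2.670
L(0,0) = 160, L_eff = 160/255 = 0.627451
t(0,0) = 3.3 - 2.670·0.627451 = 1.625
Σt over all 4·9 pixels = 615441/8500 ≈ 72.4048235
V = pitch²·Σt = 1.46²·615441/8500 = 154.338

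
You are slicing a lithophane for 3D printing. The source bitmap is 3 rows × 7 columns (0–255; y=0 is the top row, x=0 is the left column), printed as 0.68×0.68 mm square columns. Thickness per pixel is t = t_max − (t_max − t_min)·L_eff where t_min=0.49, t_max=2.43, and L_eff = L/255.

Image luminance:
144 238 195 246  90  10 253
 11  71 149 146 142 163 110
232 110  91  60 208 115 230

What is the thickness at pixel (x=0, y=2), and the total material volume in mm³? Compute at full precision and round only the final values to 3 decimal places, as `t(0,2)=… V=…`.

t(0,2)=0.665 V=12.993

span = t_max - t_min = 2.43 - 0.49 = 1.940
L(0,2) = 232, L_eff = 232/255 = 0.909804
t(0,2) = 2.43 - 1.940·0.909804 = 0.665
Σt over all 3·7 pixels = 716549/25500 ≈ 28.0999608
V = pitch²·Σt = 0.68²·716549/25500 = 12.993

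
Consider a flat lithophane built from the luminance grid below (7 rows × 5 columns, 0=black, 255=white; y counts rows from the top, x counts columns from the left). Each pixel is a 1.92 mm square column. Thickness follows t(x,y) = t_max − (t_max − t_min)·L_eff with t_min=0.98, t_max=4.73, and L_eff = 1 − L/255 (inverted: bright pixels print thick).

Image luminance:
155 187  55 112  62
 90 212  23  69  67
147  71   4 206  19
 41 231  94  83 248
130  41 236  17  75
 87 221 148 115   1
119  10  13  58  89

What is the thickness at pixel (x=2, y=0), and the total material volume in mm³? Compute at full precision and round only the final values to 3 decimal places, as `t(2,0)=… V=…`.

span = t_max - t_min = 4.73 - 0.98 = 3.750
L(2,0) = 55, L_eff = 1 - 55/255 = 0.784314 (inverted)
t(2,0) = 4.73 - 3.750·0.784314 = 1.789
Σt over all 7·5 pixels = 86.3
V = pitch²·Σt = 1.92²·86.3 = 318.136

t(2,0)=1.789 V=318.136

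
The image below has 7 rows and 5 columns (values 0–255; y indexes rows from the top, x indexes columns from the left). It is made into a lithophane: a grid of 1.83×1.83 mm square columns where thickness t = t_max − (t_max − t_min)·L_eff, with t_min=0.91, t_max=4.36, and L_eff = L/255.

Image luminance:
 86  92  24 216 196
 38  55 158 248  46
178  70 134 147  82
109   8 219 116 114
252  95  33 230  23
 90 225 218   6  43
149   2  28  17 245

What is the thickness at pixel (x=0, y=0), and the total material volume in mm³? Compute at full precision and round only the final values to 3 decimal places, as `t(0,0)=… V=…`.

span = t_max - t_min = 4.36 - 0.91 = 3.450
L(0,0) = 86, L_eff = 86/255 = 0.337255
t(0,0) = 4.36 - 3.450·0.337255 = 3.196
Σt over all 7·5 pixels = 41901/425 ≈ 98.5905882
V = pitch²·Σt = 1.83²·41901/425 = 330.170

t(0,0)=3.196 V=330.170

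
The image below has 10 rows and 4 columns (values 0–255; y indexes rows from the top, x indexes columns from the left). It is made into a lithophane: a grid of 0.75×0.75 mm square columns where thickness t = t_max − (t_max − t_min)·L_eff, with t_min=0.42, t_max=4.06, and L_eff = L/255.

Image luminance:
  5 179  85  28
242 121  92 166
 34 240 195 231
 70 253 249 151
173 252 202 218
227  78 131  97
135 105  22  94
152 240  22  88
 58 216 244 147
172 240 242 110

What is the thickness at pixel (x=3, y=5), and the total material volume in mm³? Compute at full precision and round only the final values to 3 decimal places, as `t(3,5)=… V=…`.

span = t_max - t_min = 4.06 - 0.42 = 3.640
L(3,5) = 97, L_eff = 97/255 = 0.380392
t(3,5) = 4.06 - 3.640·0.380392 = 2.675
Σt over all 10·4 pixels = 162918/2125 ≈ 76.6672941
V = pitch²·Σt = 0.75²·162918/2125 = 43.125

t(3,5)=2.675 V=43.125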